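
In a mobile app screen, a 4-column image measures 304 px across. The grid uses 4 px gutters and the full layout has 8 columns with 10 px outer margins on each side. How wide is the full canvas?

304 − 3·4 = 292; ÷4 gives c = 73 px.
Adding margins, columns and gutters: 20 + 584 + 28 = 632 px.

632 px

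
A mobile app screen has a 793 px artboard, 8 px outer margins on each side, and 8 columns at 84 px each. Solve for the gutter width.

15 px

Content width = 793 − 2·8 = 777 px.
8 columns take 8·84 = 672 px; remaining 105 splits into 7 gutters.
g = 105 / 7 = 15 px.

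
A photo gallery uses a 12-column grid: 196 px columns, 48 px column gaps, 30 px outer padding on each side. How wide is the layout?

Total width: 2·30 + 12·196 + 11·48 = 2940 px.

2940 px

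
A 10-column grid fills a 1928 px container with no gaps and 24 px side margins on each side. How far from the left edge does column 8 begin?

1340 px

Take off 48 px of margins, leaving 1880 px.
1880 / 10 = 188 px per column.
Each column+gutter stride is 188 px; 7 of them past the 24 px margin is 24 + 1316 = 1340 px.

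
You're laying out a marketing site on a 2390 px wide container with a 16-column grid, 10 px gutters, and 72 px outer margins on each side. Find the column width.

Subtract both margins: 2390 − 2·72 = 2246 px.
Subtracting 15 gutters of 10 leaves 2096 for 16 columns, so c = 131 px.

131 px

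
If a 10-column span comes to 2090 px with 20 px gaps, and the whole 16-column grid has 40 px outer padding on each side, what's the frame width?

3436 px

10 columns + 9 gaps: 10c + 9·20 = 2090.
10c = 2090 − 180 = 1910, so c = 191 px.
Adding margins, columns and gutters: 80 + 3056 + 300 = 3436 px.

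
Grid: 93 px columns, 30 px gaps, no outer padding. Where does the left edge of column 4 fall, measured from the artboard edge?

No margin, so column 4 starts at 3·(column + gutter) = 3·123 = 369 px.

369 px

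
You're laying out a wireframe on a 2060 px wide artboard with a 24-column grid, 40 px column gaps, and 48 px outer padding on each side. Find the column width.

43.5 px

Subtract both margins: 2060 − 2·48 = 1964 px.
24 columns + 23 column gaps: 24c + 23·40 = 1964.
24c = 1964 − 920 = 1044, so c = 43.5 px.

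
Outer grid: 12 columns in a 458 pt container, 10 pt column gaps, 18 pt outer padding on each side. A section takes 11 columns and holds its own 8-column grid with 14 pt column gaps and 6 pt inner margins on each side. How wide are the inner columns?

Inside the margins: 458 − 36 = 422 pt.
12 columns + 11 column gaps: 12c + 11·10 = 422.
12c = 422 − 110 = 312, so c = 26 pt.
Span of 11: 11·26 + 10·10 = 286 + 100 = 386 pt.
Inner content = 386 − 2·6 = 374 pt.
Subtracting 7 column gaps of 14 leaves 276 for 8 columns, so d = 34.5 pt.

34.5 pt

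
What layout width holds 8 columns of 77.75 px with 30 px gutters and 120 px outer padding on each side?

Adding margins, columns and gutters: 240 + 622 + 210 = 1072 px.

1072 px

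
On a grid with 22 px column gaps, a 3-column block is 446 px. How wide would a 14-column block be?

3 columns + 2 column gaps: 3c + 2·22 = 446.
3c = 446 − 44 = 402, so c = 134 px.
14 columns plus 13 column gaps: 1876 + 286 = 2162 px.

2162 px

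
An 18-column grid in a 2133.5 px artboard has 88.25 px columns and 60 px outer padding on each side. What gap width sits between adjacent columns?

Content width = 2133.5 − 2·60 = 2013.5 px.
Columns use 1588.5 px, leaving 425 px across 17 gaps = 25 px each.

25 px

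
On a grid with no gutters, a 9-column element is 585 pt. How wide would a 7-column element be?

With no gutters, each column is 585/9 = 65 pt.
With no gutters, 7 columns span 7·65 = 455 pt.

455 pt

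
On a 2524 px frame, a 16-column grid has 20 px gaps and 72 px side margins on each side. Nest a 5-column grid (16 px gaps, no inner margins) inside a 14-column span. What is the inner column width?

403.2 px

Outer content = 2524 − 2·72 = 2380 px.
16 columns + 15 gaps: 16c + 15·20 = 2380.
16c = 2380 − 300 = 2080, so c = 130 px.
14 columns plus 13 gaps: 1820 + 260 = 2080 px.
2080 − 4·16 = 2016; ÷5 gives d = 403.2 px.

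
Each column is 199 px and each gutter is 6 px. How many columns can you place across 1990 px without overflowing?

9 columns: 9·199 + 8·6 = 1839 px ≤ 1990.
10 columns: 2044 px > 1990. So 9.

9 columns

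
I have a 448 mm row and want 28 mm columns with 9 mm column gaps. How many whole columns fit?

12 columns

Each extra column adds 28 + 9 = 37 mm.
(448 + 9) / 37 = 12.35, so 12 columns fit.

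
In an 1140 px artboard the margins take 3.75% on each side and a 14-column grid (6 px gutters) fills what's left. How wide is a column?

69.75 px

Each margin = 3.75% of 1140 = 42.75 px; content = 1140 − 2·42.75 = 1054.5 px.
14c + 13·6 = 1054.5 → 14c = 976.5 → c = 69.75 px.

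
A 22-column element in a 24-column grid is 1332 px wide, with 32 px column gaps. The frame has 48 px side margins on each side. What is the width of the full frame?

Subtracting 21 column gaps of 32 leaves 660 for 22 columns, so c = 30 px.
Adding margins, columns and gutters: 96 + 720 + 736 = 1552 px.

1552 px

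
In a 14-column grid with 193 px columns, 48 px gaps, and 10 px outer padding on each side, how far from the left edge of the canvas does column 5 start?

Column 5 starts at margin + 4·(column + gutter) = 10 + 4·241 = 974 px.

974 px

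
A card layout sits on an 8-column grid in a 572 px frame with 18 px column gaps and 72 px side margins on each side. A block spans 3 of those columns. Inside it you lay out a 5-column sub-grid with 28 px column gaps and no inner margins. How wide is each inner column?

Subtract both margins: 572 − 2·72 = 428 px.
8c + 7·18 = 428 → 8c = 302 → c = 37.75 px.
3-column span = 3·37.75 + 2·18 = 149.25 px.
5d + 4·28 = 149.25 → 5d = 37.25 → d = 7.45 px.

7.45 px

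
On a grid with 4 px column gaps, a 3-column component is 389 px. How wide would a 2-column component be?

258 px

3 columns + 2 column gaps: 3c + 2·4 = 389.
3c = 389 − 8 = 381, so c = 127 px.
2 columns plus 1 column gap: 254 + 4 = 258 px.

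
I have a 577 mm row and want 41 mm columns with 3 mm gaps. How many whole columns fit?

13 columns: 13·41 + 12·3 = 569 mm ≤ 577.
14 columns: 613 mm > 577. So 13.

13 columns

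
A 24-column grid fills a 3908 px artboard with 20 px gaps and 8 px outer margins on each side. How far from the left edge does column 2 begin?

171 px

Inside the margins: 3908 − 16 = 3892 px.
24 columns + 23 gaps: 24c + 23·20 = 3892.
24c = 3892 − 460 = 3432, so c = 143 px.
Column 2 starts at margin + 1·(column + gutter) = 8 + 1·163 = 171 px.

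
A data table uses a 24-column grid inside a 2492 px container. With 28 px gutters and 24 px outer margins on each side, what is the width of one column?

Subtract both margins: 2492 − 2·24 = 2444 px.
Subtracting 23 gutters of 28 leaves 1800 for 24 columns, so c = 75 px.

75 px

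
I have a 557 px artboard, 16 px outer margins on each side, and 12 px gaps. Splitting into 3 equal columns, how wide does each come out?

167 px

Take off 32 px of margins, leaving 525 px.
3 columns + 2 gaps: 3c + 2·12 = 525.
3c = 525 − 24 = 501, so c = 167 px.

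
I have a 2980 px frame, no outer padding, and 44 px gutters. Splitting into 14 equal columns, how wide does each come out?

172 px

14c + 13·44 = 2980 → 14c = 2408 → c = 172 px.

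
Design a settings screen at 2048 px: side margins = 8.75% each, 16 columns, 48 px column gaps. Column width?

Margins: 8.75% × 2048 = 179.2 px each, so content = 2048 − 358.4 = 1689.6 px.
1689.6 − 15·48 = 969.6; ÷16 gives c = 60.6 px.

60.6 px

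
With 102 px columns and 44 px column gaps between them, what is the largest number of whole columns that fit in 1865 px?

13 columns

13 columns: 13·102 + 12·44 = 1854 px ≤ 1865.
14 columns: 2000 px > 1865. So 13.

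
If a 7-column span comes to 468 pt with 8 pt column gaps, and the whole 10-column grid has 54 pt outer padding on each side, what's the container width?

780 pt

7c + 6·8 = 468 → 7c = 420 → c = 60 pt.
Total width: 2·54 + 10·60 + 9·8 = 780 pt.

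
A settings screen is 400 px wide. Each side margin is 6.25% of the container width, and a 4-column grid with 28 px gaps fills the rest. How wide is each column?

Margins: 6.25% × 400 = 25 px each, so content = 400 − 50 = 350 px.
4c + 3·28 = 350 → 4c = 266 → c = 66.5 px.

66.5 px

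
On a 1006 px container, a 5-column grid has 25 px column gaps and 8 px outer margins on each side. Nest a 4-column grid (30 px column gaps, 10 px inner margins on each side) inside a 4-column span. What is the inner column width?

Subtract both margins: 1006 − 2·8 = 990 px.
5c + 4·25 = 990 → 5c = 890 → c = 178 px.
4 columns plus 3 column gaps: 712 + 75 = 787 px.
Inner content = 787 − 2·10 = 767 px.
Subtracting 3 column gaps of 30 leaves 677 for 4 columns, so d = 169.25 px.

169.25 px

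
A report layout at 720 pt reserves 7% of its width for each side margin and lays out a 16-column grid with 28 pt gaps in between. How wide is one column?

Margins: 7% × 720 = 50.4 pt each, so content = 720 − 100.8 = 619.2 pt.
619.2 − 15·28 = 199.2; ÷16 gives c = 12.45 pt.

12.45 pt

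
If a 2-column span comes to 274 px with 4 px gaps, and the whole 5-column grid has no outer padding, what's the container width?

Subtracting 1 gap of 4 leaves 270 for 2 columns, so c = 135 px.
Total width: 5·135 + 4·4 = 691 px.

691 px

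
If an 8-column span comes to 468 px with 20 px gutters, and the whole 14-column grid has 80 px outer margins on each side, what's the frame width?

994 px

8 columns + 7 gutters: 8c + 7·20 = 468.
8c = 468 − 140 = 328, so c = 41 px.
Total width: 2·80 + 14·41 + 13·20 = 994 px.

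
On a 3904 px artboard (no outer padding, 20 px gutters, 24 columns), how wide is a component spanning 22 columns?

Subtracting 23 gutters of 20 leaves 3444 for 24 columns, so c = 143.5 px.
Span of 22: 22·143.5 + 21·20 = 3157 + 420 = 3577 px.

3577 px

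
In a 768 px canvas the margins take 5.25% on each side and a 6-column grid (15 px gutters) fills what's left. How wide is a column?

Each margin = 5.25% of 768 = 40.32 px; content = 768 − 2·40.32 = 687.36 px.
6c + 5·15 = 687.36 → 6c = 612.36 → c = 102.06 px.

102.06 px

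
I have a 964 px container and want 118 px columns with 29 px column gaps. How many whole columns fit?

6 columns

6 columns: 6·118 + 5·29 = 853 px ≤ 964.
7 columns: 1000 px > 964. So 6.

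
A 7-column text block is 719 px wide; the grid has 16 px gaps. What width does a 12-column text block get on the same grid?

Subtracting 6 gaps of 16 leaves 623 for 7 columns, so c = 89 px.
12-column span = 12·89 + 11·16 = 1244 px.

1244 px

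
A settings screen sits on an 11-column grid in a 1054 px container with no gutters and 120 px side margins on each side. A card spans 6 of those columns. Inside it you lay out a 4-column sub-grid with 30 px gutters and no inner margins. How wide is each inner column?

Inside the margins: 1054 − 240 = 814 px.
With no gutters, each column is 814/11 = 74 px.
With no gutters, 6 columns span 6·74 = 444 px.
4 columns + 3 gutters: 4d + 3·30 = 444.
4d = 444 − 90 = 354, so d = 88.5 px.

88.5 px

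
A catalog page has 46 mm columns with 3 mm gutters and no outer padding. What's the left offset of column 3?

Each column+gutter stride is 49 mm; with no margin, 2 of them is 98 mm.

98 mm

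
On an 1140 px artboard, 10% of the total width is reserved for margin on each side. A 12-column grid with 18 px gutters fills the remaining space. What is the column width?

1140 × (1 − 2·10%) = 1140 × 80% = 912 px for the columns.
12c + 11·18 = 912 → 12c = 714 → c = 59.5 px.

59.5 px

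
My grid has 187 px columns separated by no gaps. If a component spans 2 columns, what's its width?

With no gaps, 2 columns span 2·187 = 374 px.

374 px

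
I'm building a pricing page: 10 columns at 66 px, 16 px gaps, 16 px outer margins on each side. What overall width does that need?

836 px

Adding margins, columns and gutters: 32 + 660 + 144 = 836 px.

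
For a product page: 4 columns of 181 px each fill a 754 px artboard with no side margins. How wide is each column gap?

4·181 + 3g = 754 → 3g = 30 → g = 10 px.

10 px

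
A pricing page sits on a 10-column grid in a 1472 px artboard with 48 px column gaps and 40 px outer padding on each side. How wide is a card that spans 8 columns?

1104 px

Take off 80 px of margins, leaving 1392 px.
10 columns + 9 column gaps: 10c + 9·48 = 1392.
10c = 1392 − 432 = 960, so c = 96 px.
8 columns plus 7 column gaps: 768 + 336 = 1104 px.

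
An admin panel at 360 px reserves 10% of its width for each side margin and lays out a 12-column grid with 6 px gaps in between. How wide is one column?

Margins: 10% × 360 = 36 px each, so content = 360 − 72 = 288 px.
288 − 11·6 = 222; ÷12 gives c = 18.5 px.

18.5 px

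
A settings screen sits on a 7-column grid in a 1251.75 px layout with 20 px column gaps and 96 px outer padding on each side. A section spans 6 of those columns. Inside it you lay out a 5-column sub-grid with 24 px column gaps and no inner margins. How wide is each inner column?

Outer content = 1251.75 − 2·96 = 1059.75 px.
7 columns + 6 column gaps: 7c + 6·20 = 1059.75.
7c = 1059.75 − 120 = 939.75, so c = 134.25 px.
Span of 6: 6·134.25 + 5·20 = 805.5 + 100 = 905.5 px.
Subtracting 4 column gaps of 24 leaves 809.5 for 5 columns, so d = 161.9 px.

161.9 px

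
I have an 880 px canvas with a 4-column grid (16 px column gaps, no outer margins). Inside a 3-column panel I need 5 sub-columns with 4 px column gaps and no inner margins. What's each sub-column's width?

Subtracting 3 column gaps of 16 leaves 832 for 4 columns, so c = 208 px.
Span of 3: 3·208 + 2·16 = 624 + 32 = 656 px.
5d + 4·4 = 656 → 5d = 640 → d = 128 px.

128 px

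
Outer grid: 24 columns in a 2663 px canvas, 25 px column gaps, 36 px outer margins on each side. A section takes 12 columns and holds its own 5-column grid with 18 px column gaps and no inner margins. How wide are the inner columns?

242.2 px

Take off 72 px of margins, leaving 2591 px.
Subtracting 23 column gaps of 25 leaves 2016 for 24 columns, so c = 84 px.
Span of 12: 12·84 + 11·25 = 1008 + 275 = 1283 px.
5 columns + 4 column gaps: 5d + 4·18 = 1283.
5d = 1283 − 72 = 1211, so d = 242.2 px.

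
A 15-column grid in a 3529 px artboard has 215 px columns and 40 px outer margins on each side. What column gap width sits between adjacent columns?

Subtract both margins: 3529 − 2·40 = 3449 px.
15 columns take 15·215 = 3225 px; remaining 224 splits into 14 column gaps.
g = 224 / 14 = 16 px.

16 px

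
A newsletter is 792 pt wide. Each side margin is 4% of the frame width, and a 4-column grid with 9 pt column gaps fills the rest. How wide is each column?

Each margin = 4% of 792 = 31.68 pt; content = 792 − 2·31.68 = 728.64 pt.
Subtracting 3 column gaps of 9 leaves 701.64 for 4 columns, so c = 175.41 pt.

175.41 pt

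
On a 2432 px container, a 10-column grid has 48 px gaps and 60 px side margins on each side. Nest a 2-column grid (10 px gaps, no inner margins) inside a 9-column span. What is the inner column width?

1033 px

Inside the margins: 2432 − 120 = 2312 px.
Subtracting 9 gaps of 48 leaves 1880 for 10 columns, so c = 188 px.
9-column span = 9·188 + 8·48 = 2076 px.
2d + 1·10 = 2076 → 2d = 2066 → d = 1033 px.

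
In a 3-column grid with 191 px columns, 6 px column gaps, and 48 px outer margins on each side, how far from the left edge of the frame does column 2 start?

245 px

Before column 2: the margin + 1 column + 1 column gap.
Offset = 48 + 1·(191 + 6) = 48 + 197 = 245 px.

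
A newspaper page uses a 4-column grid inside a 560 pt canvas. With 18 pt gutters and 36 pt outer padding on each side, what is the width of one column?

108.5 pt

Subtract both margins: 560 − 2·36 = 488 pt.
4 columns + 3 gutters: 4c + 3·18 = 488.
4c = 488 − 54 = 434, so c = 108.5 pt.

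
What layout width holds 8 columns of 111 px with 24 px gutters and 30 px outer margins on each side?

Total width: 2·30 + 8·111 + 7·24 = 1116 px.

1116 px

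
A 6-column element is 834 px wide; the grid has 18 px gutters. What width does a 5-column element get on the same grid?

Subtracting 5 gutters of 18 leaves 744 for 6 columns, so c = 124 px.
5-column span = 5·124 + 4·18 = 692 px.

692 px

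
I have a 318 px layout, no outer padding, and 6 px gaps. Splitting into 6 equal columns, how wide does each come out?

48 px

Subtracting 5 gaps of 6 leaves 288 for 6 columns, so c = 48 px.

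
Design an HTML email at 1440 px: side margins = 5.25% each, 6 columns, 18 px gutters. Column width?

Margins: 5.25% × 1440 = 75.6 px each, so content = 1440 − 151.2 = 1288.8 px.
6 columns + 5 gutters: 6c + 5·18 = 1288.8.
6c = 1288.8 − 90 = 1198.8, so c = 199.8 px.

199.8 px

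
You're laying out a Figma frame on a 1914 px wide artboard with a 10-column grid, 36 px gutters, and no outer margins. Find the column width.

159 px

1914 − 9·36 = 1590; ÷10 gives c = 159 px.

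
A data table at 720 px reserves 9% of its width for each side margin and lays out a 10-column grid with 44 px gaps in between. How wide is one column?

Margins: 9% × 720 = 64.8 px each, so content = 720 − 129.6 = 590.4 px.
10 columns + 9 gaps: 10c + 9·44 = 590.4.
10c = 590.4 − 396 = 194.4, so c = 19.44 px.

19.44 px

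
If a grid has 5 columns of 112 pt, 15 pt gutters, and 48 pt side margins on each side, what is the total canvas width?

Adding margins, columns and gutters: 96 + 560 + 60 = 716 pt.

716 pt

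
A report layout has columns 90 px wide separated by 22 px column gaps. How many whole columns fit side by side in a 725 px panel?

k columns need k·90 + (k−1)·22 = k·112 − 22.
k·112 − 22 ≤ 725 → k ≤ 747 / 112 ≈ 6.67, so k = 6.

6 columns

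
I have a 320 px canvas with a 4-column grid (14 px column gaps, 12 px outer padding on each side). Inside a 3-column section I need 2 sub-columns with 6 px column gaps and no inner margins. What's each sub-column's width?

Inside the margins: 320 − 24 = 296 px.
Subtracting 3 column gaps of 14 leaves 254 for 4 columns, so c = 63.5 px.
Span of 3: 3·63.5 + 2·14 = 190.5 + 28 = 218.5 px.
2 columns + 1 column gap: 2d + 1·6 = 218.5.
2d = 218.5 − 6 = 212.5, so d = 106.25 px.

106.25 px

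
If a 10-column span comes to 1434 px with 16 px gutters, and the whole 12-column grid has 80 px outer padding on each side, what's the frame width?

1434 − 9·16 = 1290; ÷10 gives c = 129 px.
Total width: 2·80 + 12·129 + 11·16 = 1884 px.

1884 px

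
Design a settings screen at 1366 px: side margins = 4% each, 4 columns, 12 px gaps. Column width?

305.18 px

Each margin = 4% of 1366 = 54.64 px; content = 1366 − 2·54.64 = 1256.72 px.
4c + 3·12 = 1256.72 → 4c = 1220.72 → c = 305.18 px.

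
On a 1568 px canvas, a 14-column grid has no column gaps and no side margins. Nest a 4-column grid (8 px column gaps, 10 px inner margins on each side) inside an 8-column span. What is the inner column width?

213 px

1568 / 14 = 112 px per column.
8-column span = 8·112 = 896 px.
Inner content = 896 − 2·10 = 876 px.
876 − 3·8 = 852; ÷4 gives d = 213 px.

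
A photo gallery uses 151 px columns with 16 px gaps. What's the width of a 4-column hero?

652 px

4 columns plus 3 gaps: 604 + 48 = 652 px.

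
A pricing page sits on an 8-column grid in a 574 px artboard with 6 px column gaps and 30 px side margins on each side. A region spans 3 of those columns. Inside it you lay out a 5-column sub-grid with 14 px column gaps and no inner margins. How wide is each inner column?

26.6 px

Subtract both margins: 574 − 2·30 = 514 px.
514 − 7·6 = 472; ÷8 gives c = 59 px.
3-column span = 3·59 + 2·6 = 189 px.
Subtracting 4 column gaps of 14 leaves 133 for 5 columns, so d = 26.6 px.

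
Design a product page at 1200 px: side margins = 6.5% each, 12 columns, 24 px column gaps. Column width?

1200 × (1 − 2·6.5%) = 1200 × 87% = 1044 px for the columns.
12 columns + 11 column gaps: 12c + 11·24 = 1044.
12c = 1044 − 264 = 780, so c = 65 px.

65 px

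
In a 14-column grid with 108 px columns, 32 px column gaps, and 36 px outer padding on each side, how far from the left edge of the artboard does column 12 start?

1576 px

Each column+gutter stride is 140 px; 11 of them past the 36 px margin is 36 + 1540 = 1576 px.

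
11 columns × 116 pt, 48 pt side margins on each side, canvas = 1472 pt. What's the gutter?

Inside the margins: 1472 − 96 = 1376 pt.
11·116 + 10g = 1376 → 10g = 100 → g = 10 pt.

10 pt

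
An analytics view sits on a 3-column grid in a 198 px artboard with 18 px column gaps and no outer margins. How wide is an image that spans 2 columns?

126 px

Subtracting 2 column gaps of 18 leaves 162 for 3 columns, so c = 54 px.
2 columns plus 1 column gap: 108 + 18 = 126 px.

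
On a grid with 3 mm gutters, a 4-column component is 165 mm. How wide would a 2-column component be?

81 mm

165 − 3·3 = 156; ÷4 gives c = 39 mm.
Span of 2: 2·39 + 1·3 = 78 + 3 = 81 mm.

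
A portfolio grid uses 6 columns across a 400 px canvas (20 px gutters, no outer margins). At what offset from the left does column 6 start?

6 columns + 5 gutters: 6c + 5·20 = 400.
6c = 400 − 100 = 300, so c = 50 px.
Each column+gutter stride is 70 px; with no margin, 5 of them is 350 px.

350 px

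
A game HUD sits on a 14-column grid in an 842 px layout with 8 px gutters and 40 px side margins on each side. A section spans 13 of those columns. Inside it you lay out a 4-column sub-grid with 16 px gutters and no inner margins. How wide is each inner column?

Inside the margins: 842 − 80 = 762 px.
14 columns + 13 gutters: 14c + 13·8 = 762.
14c = 762 − 104 = 658, so c = 47 px.
13 columns plus 12 gutters: 611 + 96 = 707 px.
4d + 3·16 = 707 → 4d = 659 → d = 164.75 px.

164.75 px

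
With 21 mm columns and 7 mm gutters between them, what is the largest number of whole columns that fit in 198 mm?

7 columns

Each extra column adds 21 + 7 = 28 mm.
(198 + 7) / 28 = 7.32, so 7 columns fit.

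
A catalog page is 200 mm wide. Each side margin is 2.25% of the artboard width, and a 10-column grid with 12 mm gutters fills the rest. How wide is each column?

8.3 mm

200 × (1 − 2·2.25%) = 200 × 95.5% = 191 mm for the columns.
191 − 9·12 = 83; ÷10 gives c = 8.3 mm.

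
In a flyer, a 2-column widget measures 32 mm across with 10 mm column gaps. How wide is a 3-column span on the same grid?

53 mm

32 − 1·10 = 22; ÷2 gives c = 11 mm.
Span of 3: 3·11 + 2·10 = 33 + 20 = 53 mm.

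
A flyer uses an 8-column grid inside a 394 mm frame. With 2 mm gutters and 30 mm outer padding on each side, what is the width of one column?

40 mm

Take off 60 mm of margins, leaving 334 mm.
8c + 7·2 = 334 → 8c = 320 → c = 40 mm.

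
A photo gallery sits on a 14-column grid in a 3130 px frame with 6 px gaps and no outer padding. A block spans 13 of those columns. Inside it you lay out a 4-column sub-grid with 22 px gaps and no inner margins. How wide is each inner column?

Subtracting 13 gaps of 6 leaves 3052 for 14 columns, so c = 218 px.
13-column span = 13·218 + 12·6 = 2906 px.
2906 − 3·22 = 2840; ÷4 gives d = 710 px.

710 px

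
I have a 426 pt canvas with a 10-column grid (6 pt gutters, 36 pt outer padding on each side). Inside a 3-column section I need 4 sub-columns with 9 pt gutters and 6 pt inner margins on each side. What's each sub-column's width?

Take off 72 pt of margins, leaving 354 pt.
354 − 9·6 = 300; ÷10 gives c = 30 pt.
Span of 3: 3·30 + 2·6 = 90 + 12 = 102 pt.
Inner content = 102 − 2·6 = 90 pt.
4d + 3·9 = 90 → 4d = 63 → d = 15.75 pt.

15.75 pt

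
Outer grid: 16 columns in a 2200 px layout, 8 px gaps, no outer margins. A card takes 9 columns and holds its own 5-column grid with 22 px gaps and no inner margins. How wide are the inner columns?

16c + 15·8 = 2200 → 16c = 2080 → c = 130 px.
9 columns plus 8 gaps: 1170 + 64 = 1234 px.
5d + 4·22 = 1234 → 5d = 1146 → d = 229.2 px.

229.2 px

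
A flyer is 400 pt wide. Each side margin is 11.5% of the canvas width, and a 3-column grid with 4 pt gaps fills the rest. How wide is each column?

100 pt

400 × (1 − 2·11.5%) = 400 × 77% = 308 pt for the columns.
3 columns + 2 gaps: 3c + 2·4 = 308.
3c = 308 − 8 = 300, so c = 100 pt.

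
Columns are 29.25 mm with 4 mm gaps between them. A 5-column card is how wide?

Span of 5: 5·29.25 + 4·4 = 146.25 + 16 = 162.25 mm.

162.25 mm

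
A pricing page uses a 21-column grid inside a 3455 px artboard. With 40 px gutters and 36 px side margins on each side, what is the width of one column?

123 px

Take off 72 px of margins, leaving 3383 px.
Subtracting 20 gutters of 40 leaves 2583 for 21 columns, so c = 123 px.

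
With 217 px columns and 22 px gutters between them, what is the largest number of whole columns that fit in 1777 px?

7 columns

Each extra column adds 217 + 22 = 239 px.
(1777 + 22) / 239 = 7.53, so 7 columns fit.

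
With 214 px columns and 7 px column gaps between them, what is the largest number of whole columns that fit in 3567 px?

Each extra column adds 214 + 7 = 221 px.
(3567 + 7) / 221 = 16.17, so 16 columns fit.

16 columns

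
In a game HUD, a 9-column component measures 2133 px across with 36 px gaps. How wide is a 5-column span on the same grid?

9c + 8·36 = 2133 → 9c = 1845 → c = 205 px.
5-column span = 5·205 + 4·36 = 1169 px.

1169 px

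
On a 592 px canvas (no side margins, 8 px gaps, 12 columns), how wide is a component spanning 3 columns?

142 px

12c + 11·8 = 592 → 12c = 504 → c = 42 px.
3 columns plus 2 gaps: 126 + 16 = 142 px.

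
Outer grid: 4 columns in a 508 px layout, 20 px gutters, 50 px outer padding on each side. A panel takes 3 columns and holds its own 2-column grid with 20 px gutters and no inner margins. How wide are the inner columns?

Outer content = 508 − 2·50 = 408 px.
Subtracting 3 gutters of 20 leaves 348 for 4 columns, so c = 87 px.
Span of 3: 3·87 + 2·20 = 261 + 40 = 301 px.
Subtracting 1 gutter of 20 leaves 281 for 2 columns, so d = 140.5 px.

140.5 px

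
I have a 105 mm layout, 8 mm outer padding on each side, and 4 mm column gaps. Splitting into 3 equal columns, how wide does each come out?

Subtract both margins: 105 − 2·8 = 89 mm.
Subtracting 2 column gaps of 4 leaves 81 for 3 columns, so c = 27 mm.

27 mm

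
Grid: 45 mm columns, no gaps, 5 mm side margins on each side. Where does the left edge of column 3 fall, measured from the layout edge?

Before column 3: the margin + 2 columns + 2 gaps.
Offset = 5 + 2·(45 + 0) = 5 + 90 = 95 mm.

95 mm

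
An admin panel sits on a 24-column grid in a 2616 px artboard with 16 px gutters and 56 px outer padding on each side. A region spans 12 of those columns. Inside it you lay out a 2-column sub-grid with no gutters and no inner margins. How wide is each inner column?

622 px

Inside the margins: 2616 − 112 = 2504 px.
24c + 23·16 = 2504 → 24c = 2136 → c = 89 px.
Span of 12: 12·89 + 11·16 = 1068 + 176 = 1244 px.
2d = 1244 → d = 622 px.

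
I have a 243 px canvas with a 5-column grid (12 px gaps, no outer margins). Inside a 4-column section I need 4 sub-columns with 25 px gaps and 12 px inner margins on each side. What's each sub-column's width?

23.25 px

5 columns + 4 gaps: 5c + 4·12 = 243.
5c = 243 − 48 = 195, so c = 39 px.
4-column span = 4·39 + 3·12 = 192 px.
Inner content = 192 − 2·12 = 168 px.
Subtracting 3 gaps of 25 leaves 93 for 4 columns, so d = 23.25 px.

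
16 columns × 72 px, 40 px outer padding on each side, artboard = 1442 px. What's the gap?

Content width = 1442 − 2·40 = 1362 px.
16·72 + 15g = 1362 → 15g = 210 → g = 14 px.

14 px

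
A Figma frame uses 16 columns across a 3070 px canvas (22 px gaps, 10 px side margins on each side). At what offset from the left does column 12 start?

Subtract both margins: 3070 − 2·10 = 3050 px.
16 columns + 15 gaps: 16c + 15·22 = 3050.
16c = 3050 − 330 = 2720, so c = 170 px.
Column 12 starts at margin + 11·(column + gutter) = 10 + 11·192 = 2122 px.

2122 px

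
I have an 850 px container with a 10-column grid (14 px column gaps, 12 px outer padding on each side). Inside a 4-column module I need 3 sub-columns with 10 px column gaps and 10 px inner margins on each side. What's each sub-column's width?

Take off 24 px of margins, leaving 826 px.
10 columns + 9 column gaps: 10c + 9·14 = 826.
10c = 826 − 126 = 700, so c = 70 px.
Span of 4: 4·70 + 3·14 = 280 + 42 = 322 px.
Inner content = 322 − 2·10 = 302 px.
3 columns + 2 column gaps: 3d + 2·10 = 302.
3d = 302 − 20 = 282, so d = 94 px.

94 px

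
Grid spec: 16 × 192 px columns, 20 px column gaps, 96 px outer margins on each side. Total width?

3564 px

Layout = 2·96 + 16·192 + 15·20 = 192 + 3072 + 300 = 3564 px.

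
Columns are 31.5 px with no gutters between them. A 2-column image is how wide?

63 px

With no gutters, 2 columns span 2·31.5 = 63 px.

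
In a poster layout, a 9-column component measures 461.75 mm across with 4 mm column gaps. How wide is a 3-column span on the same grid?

151.25 mm

Subtracting 8 column gaps of 4 leaves 429.75 for 9 columns, so c = 47.75 mm.
Span of 3: 3·47.75 + 2·4 = 143.25 + 8 = 151.25 mm.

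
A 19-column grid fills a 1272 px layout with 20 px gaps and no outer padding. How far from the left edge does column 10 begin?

Subtracting 18 gaps of 20 leaves 912 for 19 columns, so c = 48 px.
Each column+gutter stride is 68 px; with no margin, 9 of them is 612 px.

612 px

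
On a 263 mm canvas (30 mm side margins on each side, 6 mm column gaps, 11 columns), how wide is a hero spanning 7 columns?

127 mm

Inside the margins: 263 − 60 = 203 mm.
Subtracting 10 column gaps of 6 leaves 143 for 11 columns, so c = 13 mm.
7 columns plus 6 column gaps: 91 + 36 = 127 mm.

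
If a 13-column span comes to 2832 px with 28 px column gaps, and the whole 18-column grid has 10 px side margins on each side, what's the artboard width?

3952 px

13 columns + 12 column gaps: 13c + 12·28 = 2832.
13c = 2832 − 336 = 2496, so c = 192 px.
Total width: 2·10 + 18·192 + 17·28 = 3952 px.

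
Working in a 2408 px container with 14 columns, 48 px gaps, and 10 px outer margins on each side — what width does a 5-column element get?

Subtract both margins: 2408 − 2·10 = 2388 px.
2388 − 13·48 = 1764; ÷14 gives c = 126 px.
5-column span = 5·126 + 4·48 = 822 px.

822 px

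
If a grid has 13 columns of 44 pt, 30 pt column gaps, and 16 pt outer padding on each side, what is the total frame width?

964 pt

Frame = 2·16 + 13·44 + 12·30 = 32 + 572 + 360 = 964 pt.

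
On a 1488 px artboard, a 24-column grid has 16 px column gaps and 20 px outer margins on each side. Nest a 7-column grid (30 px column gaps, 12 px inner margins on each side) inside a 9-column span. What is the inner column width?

Take off 40 px of margins, leaving 1448 px.
24c + 23·16 = 1448 → 24c = 1080 → c = 45 px.
9-column span = 9·45 + 8·16 = 533 px.
Inner content = 533 − 2·12 = 509 px.
7d + 6·30 = 509 → 7d = 329 → d = 47 px.

47 px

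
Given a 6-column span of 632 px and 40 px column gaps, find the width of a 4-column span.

6c + 5·40 = 632 → 6c = 432 → c = 72 px.
Span of 4: 4·72 + 3·40 = 288 + 120 = 408 px.

408 px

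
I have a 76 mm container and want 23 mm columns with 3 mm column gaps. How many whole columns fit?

3 columns

3 columns: 3·23 + 2·3 = 75 mm ≤ 76.
4 columns: 101 mm > 76. So 3.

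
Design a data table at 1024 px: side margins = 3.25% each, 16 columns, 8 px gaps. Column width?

Margins: 3.25% × 1024 = 33.28 px each, so content = 1024 − 66.56 = 957.44 px.
Subtracting 15 gaps of 8 leaves 837.44 for 16 columns, so c = 52.34 px.

52.34 px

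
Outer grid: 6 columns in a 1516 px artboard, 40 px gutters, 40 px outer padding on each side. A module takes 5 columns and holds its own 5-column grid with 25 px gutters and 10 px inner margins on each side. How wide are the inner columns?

214 px

Subtract both margins: 1516 − 2·40 = 1436 px.
6 columns + 5 gutters: 6c + 5·40 = 1436.
6c = 1436 − 200 = 1236, so c = 206 px.
Span of 5: 5·206 + 4·40 = 1030 + 160 = 1190 px.
Inner content = 1190 − 2·10 = 1170 px.
1170 − 4·25 = 1070; ÷5 gives d = 214 px.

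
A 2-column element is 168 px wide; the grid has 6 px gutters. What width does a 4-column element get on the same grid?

168 − 1·6 = 162; ÷2 gives c = 81 px.
Span of 4: 4·81 + 3·6 = 324 + 18 = 342 px.

342 px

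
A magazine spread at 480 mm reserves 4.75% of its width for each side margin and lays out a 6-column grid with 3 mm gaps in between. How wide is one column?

480 × (1 − 2·4.75%) = 480 × 90.5% = 434.4 mm for the columns.
6 columns + 5 gaps: 6c + 5·3 = 434.4.
6c = 434.4 − 15 = 419.4, so c = 69.9 mm.

69.9 mm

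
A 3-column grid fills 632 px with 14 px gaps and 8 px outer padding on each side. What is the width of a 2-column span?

406 px

Take off 16 px of margins, leaving 616 px.
616 − 2·14 = 588; ÷3 gives c = 196 px.
2 columns plus 1 gap: 392 + 14 = 406 px.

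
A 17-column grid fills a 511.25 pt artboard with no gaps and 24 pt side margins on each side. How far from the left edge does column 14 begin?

Subtract both margins: 511.25 − 2·24 = 463.25 pt.
463.25 / 17 = 27.25 pt per column.
Each column+gutter stride is 27.25 pt; 13 of them past the 24 pt margin is 24 + 354.25 = 378.25 pt.

378.25 pt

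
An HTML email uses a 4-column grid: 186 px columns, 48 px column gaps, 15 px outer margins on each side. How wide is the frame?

Adding margins, columns and gutters: 30 + 744 + 144 = 918 px.

918 px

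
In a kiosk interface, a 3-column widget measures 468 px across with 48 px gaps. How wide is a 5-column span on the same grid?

812 px

3c + 2·48 = 468 → 3c = 372 → c = 124 px.
5-column span = 5·124 + 4·48 = 812 px.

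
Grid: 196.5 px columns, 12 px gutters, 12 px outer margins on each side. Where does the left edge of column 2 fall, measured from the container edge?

220.5 px

Column 2 starts at margin + 1·(column + gutter) = 12 + 1·208.5 = 220.5 px.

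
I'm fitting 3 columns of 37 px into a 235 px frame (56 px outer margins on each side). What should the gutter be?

Content width = 235 − 2·56 = 123 px.
3·37 + 2g = 123 → 2g = 12 → g = 6 px.

6 px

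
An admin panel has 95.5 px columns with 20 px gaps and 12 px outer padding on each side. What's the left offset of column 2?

Each column+gutter stride is 115.5 px; 1 of them past the 12 px margin is 12 + 115.5 = 127.5 px.

127.5 px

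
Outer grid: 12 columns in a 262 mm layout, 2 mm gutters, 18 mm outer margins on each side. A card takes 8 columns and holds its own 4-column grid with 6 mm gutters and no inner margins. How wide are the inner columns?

33 mm

Take off 36 mm of margins, leaving 226 mm.
Subtracting 11 gutters of 2 leaves 204 for 12 columns, so c = 17 mm.
8-column span = 8·17 + 7·2 = 150 mm.
4 columns + 3 gutters: 4d + 3·6 = 150.
4d = 150 − 18 = 132, so d = 33 mm.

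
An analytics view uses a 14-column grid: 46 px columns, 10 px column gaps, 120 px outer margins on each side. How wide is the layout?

1014 px

Layout = 2·120 + 14·46 + 13·10 = 240 + 644 + 130 = 1014 px.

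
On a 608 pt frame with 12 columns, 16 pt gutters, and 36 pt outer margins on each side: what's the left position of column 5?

220 pt

Inside the margins: 608 − 72 = 536 pt.
Subtracting 11 gutters of 16 leaves 360 for 12 columns, so c = 30 pt.
Column 5 starts at margin + 4·(column + gutter) = 36 + 4·46 = 220 pt.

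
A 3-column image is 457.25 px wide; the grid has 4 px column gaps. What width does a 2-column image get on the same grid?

303.5 px

457.25 − 2·4 = 449.25; ÷3 gives c = 149.75 px.
2 columns plus 1 column gap: 299.5 + 4 = 303.5 px.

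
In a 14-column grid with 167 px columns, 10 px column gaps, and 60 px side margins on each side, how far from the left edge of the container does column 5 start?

Before column 5: the margin + 4 columns + 4 column gaps.
Offset = 60 + 4·(167 + 10) = 60 + 708 = 768 px.

768 px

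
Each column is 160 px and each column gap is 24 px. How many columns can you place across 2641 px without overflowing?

k columns need k·160 + (k−1)·24 = k·184 − 24.
k·184 − 24 ≤ 2641 → k ≤ 2665 / 184 ≈ 14.48, so k = 14.

14 columns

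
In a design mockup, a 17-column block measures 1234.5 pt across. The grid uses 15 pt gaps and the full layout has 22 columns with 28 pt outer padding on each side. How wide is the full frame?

1658 pt

1234.5 − 16·15 = 994.5; ÷17 gives c = 58.5 pt.
Total width: 2·28 + 22·58.5 + 21·15 = 1658 pt.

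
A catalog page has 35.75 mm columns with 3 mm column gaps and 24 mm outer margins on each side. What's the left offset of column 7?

Each column+gutter stride is 38.75 mm; 6 of them past the 24 mm margin is 24 + 232.5 = 256.5 mm.

256.5 mm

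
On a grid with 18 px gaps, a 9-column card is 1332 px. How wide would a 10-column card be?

Subtracting 8 gaps of 18 leaves 1188 for 9 columns, so c = 132 px.
10 columns plus 9 gaps: 1320 + 162 = 1482 px.

1482 px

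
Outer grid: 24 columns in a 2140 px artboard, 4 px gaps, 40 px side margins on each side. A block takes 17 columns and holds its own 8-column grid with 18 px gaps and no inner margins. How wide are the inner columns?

Inside the margins: 2140 − 80 = 2060 px.
24 columns + 23 gaps: 24c + 23·4 = 2060.
24c = 2060 − 92 = 1968, so c = 82 px.
Span of 17: 17·82 + 16·4 = 1394 + 64 = 1458 px.
Subtracting 7 gaps of 18 leaves 1332 for 8 columns, so d = 166.5 px.

166.5 px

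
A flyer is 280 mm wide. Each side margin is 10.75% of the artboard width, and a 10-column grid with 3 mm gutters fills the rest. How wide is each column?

Margins: 10.75% × 280 = 30.1 mm each, so content = 280 − 60.2 = 219.8 mm.
10c + 9·3 = 219.8 → 10c = 192.8 → c = 19.28 mm.

19.28 mm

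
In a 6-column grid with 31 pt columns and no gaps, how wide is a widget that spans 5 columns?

155 pt

5-column span = 5·31 = 155 pt.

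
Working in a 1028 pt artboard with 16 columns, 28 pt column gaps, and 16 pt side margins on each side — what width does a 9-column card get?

548 pt

Subtract both margins: 1028 − 2·16 = 996 pt.
16c + 15·28 = 996 → 16c = 576 → c = 36 pt.
Span of 9: 9·36 + 8·28 = 324 + 224 = 548 pt.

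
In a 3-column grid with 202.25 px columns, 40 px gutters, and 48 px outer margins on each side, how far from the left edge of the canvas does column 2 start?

Each column+gutter stride is 242.25 px; 1 of them past the 48 px margin is 48 + 242.25 = 290.25 px.

290.25 px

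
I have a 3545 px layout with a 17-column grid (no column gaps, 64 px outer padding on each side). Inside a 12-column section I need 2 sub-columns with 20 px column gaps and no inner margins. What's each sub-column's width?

1196 px

Inside the margins: 3545 − 128 = 3417 px.
3417 / 17 = 201 px per column.
12-column span = 12·201 = 2412 px.
2412 − 1·20 = 2392; ÷2 gives d = 1196 px.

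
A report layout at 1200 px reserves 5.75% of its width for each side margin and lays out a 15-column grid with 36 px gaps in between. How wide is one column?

Margins: 5.75% × 1200 = 69 px each, so content = 1200 − 138 = 1062 px.
15 columns + 14 gaps: 15c + 14·36 = 1062.
15c = 1062 − 504 = 558, so c = 37.2 px.

37.2 px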